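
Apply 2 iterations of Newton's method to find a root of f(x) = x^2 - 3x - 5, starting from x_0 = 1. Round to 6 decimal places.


Newton's method: x_(n+1) = x_n - f(x_n)/f'(x_n)
f(x) = x^2 - 3x - 5
f'(x) = 2x - 3

Iteration 1:
  f(1.000000) = -7.000000
  f'(1.000000) = -1.000000
  x_1 = 1.000000 - (-7.000000)/(-1.000000) = -6.000000

Iteration 2:
  f(-6.000000) = 49.000000
  f'(-6.000000) = -15.000000
  x_2 = -6.000000 - (49.000000)/(-15.000000) = -2.733333

x_2 = -2.733333


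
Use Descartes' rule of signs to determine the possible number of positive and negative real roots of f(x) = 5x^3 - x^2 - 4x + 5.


Descartes' rule of signs:

For positive roots, count sign changes in f(x) = 5x^3 - x^2 - 4x + 5:
Signs of coefficients: +, -, -, +
Number of sign changes: 2
Possible positive real roots: 2, 0

For negative roots, examine f(-x) = -5x^3 - x^2 + 4x + 5:
Signs of coefficients: -, -, +, +
Number of sign changes: 1
Possible negative real roots: 1

Positive roots: 2 or 0; Negative roots: 1


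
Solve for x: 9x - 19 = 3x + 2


Starting with: 9x - 19 = 3x + 2
Move all x terms to left: (9 - 3)x = 2 + 19
Simplify: 6x = 21
Divide both sides by 6: x = 7/2

x = 7/2


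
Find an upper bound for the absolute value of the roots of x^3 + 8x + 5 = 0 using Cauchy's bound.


Cauchy's bound: all roots r satisfy |r| <= 1 + max(|a_i/a_n|) for i = 0,...,n-1
where a_n is the leading coefficient.

Coefficients: [1, 0, 8, 5]
Leading coefficient a_n = 1
Ratios |a_i/a_n|: 0, 8, 5
Maximum ratio: 8
Cauchy's bound: |r| <= 1 + 8 = 9

Upper bound = 9


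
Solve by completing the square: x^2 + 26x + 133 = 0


Start: x^2 + 26x + 133 = 0
Move constant: x^2 + 26x = -133
Half of 26 is 13, squared is 169
Add 169 to both sides: x^2 + 26x + 169 = 36
(x + 13)^2 = 36
x + 13 = ±6
x = -13 + 6 = -7 or x = -13 - 6 = -19

x = -19, x = -7


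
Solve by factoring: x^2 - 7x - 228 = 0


We need two numbers that multiply to -228 and add to -7.
Those numbers are -19 and 12 (since (-19) * 12 = -228 and (-19) + 12 = -7).
So x^2 - 7x - 228 = (x - 19)(x + 12) = 0
Setting each factor to zero: x = 19 or x = -12

x = -12, x = 19


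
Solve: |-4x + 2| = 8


An absolute value equation |expr| = 8 gives two cases:
Case 1: -4x + 2 = 8
  -4x = 6, so x = -3/2
Case 2: -4x + 2 = -8
  -4x = -10, so x = 5/2

x = -3/2, x = 5/2


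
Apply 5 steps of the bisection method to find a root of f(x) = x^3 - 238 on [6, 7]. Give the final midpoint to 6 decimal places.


f(x) = x^3 - 238
f(6) = -22 < 0
f(7) = 105 > 0

Step 1: midpoint = (6.000000 + 7.000000)/2 = 6.500000
  f(6.500000) = 36.625000
  f(mid) > 0, so root is in [6.000000, 6.500000]

Step 2: midpoint = (6.000000 + 6.500000)/2 = 6.250000
  f(6.250000) = 6.140625
  f(mid) > 0, so root is in [6.000000, 6.250000]

Step 3: midpoint = (6.000000 + 6.250000)/2 = 6.125000
  f(6.125000) = -8.216797
  f(mid) < 0, so root is in [6.125000, 6.250000]

Step 4: midpoint = (6.125000 + 6.250000)/2 = 6.187500
  f(6.187500) = -1.110596
  f(mid) < 0, so root is in [6.187500, 6.250000]

Step 5: midpoint = (6.187500 + 6.250000)/2 = 6.218750
  f(6.218750) = 2.496796
  f(mid) > 0, so root is in [6.187500, 6.218750]

midpoint = 6.218750


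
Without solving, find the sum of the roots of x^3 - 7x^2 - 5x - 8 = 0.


By Vieta's formulas for x^3 + bx^2 + cx + d = 0:
  r1 + r2 + r3 = -b/a = 7
  r1*r2 + r1*r3 + r2*r3 = c/a = -5
  r1*r2*r3 = -d/a = 8


Sum = 7


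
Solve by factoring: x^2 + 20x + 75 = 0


We need two numbers that multiply to 75 and add to 20.
Those numbers are 15 and 5 (since 15 * 5 = 75 and 15 + 5 = 20).
So x^2 + 20x + 75 = (x + 15)(x + 5) = 0
Setting each factor to zero: x = -15 or x = -5

x = -15, x = -5


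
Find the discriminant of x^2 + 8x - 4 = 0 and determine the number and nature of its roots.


For ax^2 + bx + c = 0, discriminant D = b^2 - 4ac
Here a = 1, b = 8, c = -4
D = (8)^2 - 4(1)(-4) = 64 + 16 = 80

D = 80 > 0 but not a perfect square
The equation has 2 distinct real irrational roots.

Discriminant = 80, 2 distinct real irrational roots


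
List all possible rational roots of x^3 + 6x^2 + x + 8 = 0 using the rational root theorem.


Rational root theorem: possible roots are ±p/q where:
  p divides the constant term (8): p ∈ {1, 2, 4, 8}
  q divides the leading coefficient (1): q ∈ {1}

All possible rational roots: -8, -4, -2, -1, 1, 2, 4, 8

-8, -4, -2, -1, 1, 2, 4, 8


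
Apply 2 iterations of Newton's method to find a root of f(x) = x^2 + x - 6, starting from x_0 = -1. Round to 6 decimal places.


Newton's method: x_(n+1) = x_n - f(x_n)/f'(x_n)
f(x) = x^2 + x - 6
f'(x) = 2x + 1

Iteration 1:
  f(-1.000000) = -6.000000
  f'(-1.000000) = -1.000000
  x_1 = -1.000000 - (-6.000000)/(-1.000000) = -7.000000

Iteration 2:
  f(-7.000000) = 36.000000
  f'(-7.000000) = -13.000000
  x_2 = -7.000000 - (36.000000)/(-13.000000) = -4.230769

x_2 = -4.230769


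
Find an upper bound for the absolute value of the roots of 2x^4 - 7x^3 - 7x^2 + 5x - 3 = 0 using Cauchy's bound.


Cauchy's bound: all roots r satisfy |r| <= 1 + max(|a_i/a_n|) for i = 0,...,n-1
where a_n is the leading coefficient.

Coefficients: [2, -7, -7, 5, -3]
Leading coefficient a_n = 2
Ratios |a_i/a_n|: 7/2, 7/2, 5/2, 3/2
Maximum ratio: 7/2
Cauchy's bound: |r| <= 1 + 7/2 = 9/2

Upper bound = 9/2


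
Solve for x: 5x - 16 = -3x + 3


Starting with: 5x - 16 = -3x + 3
Move all x terms to left: (5 + 3)x = 3 + 16
Simplify: 8x = 19
Divide both sides by 8: x = 19/8

x = 19/8


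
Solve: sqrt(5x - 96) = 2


Square both sides: 5x - 96 = 2^2 = 4
5x = 4 + 96 = 100
x = 20
Check: sqrt(5*20 - 96) = sqrt(4) = 2 ✓

x = 20


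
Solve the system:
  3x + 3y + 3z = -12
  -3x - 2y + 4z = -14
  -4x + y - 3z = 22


Using Cramer's rule. Expand each determinant along the first row.
D  = 3*[(-2)*(-3) - 4*1] - 3*[(-3)*(-3) - 4*(-4)] + 3*[(-3)*1 - (-2)*(-4)]
  = 3*(2) - 3*(25) + 3*(-11) = -102
Dx = (-12)*[(-2)*(-3) - 4*1] - 3*[(-14)*(-3) - 4*22] + 3*[(-14)*1 - (-2)*22]
  = (-12)*(2) - 3*(-46) + 3*(30) = 204
Dy = 3*[(-14)*(-3) - 4*22] - (-12)*[(-3)*(-3) - 4*(-4)] + 3*[(-3)*22 - (-14)*(-4)]
  = 3*(-46) - (-12)*(25) + 3*(-122) = -204
Dz = 3*[(-2)*22 - (-14)*1] - 3*[(-3)*22 - (-14)*(-4)] + (-12)*[(-3)*1 - (-2)*(-4)]
  = 3*(-30) - 3*(-122) + (-12)*(-11) = 408
x = Dx/D = 204/-102 = -2, y = Dy/D = -204/-102 = 2, z = Dz/D = 408/-102 = -4
Check eq1: (3)(-2) + (3)(2) + (3)(-4) = -12 = -12 ✓
Check eq2: (-3)(-2) + (-2)(2) + (4)(-4) = -14 = -14 ✓
Check eq3: (-4)(-2) + (1)(2) + (-3)(-4) = 22 = 22 ✓

x = -2, y = 2, z = -4


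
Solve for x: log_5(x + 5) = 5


Convert to exponential form: x + 5 = 5^5 = 3125
x = 3125 - 5 = 3120
Check: log_5(3120 + 5) = log_5(3125) = log_5(3125) = 5 ✓

x = 3120


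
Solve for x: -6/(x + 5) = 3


Multiply both sides by (x + 5): -6 = 3(x + 5)
Distribute: -6 = 3x + 15
3x = -6 - 15 = -21
x = -7

x = -7


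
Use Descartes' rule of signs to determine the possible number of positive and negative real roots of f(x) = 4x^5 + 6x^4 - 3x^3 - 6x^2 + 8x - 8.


Descartes' rule of signs:

For positive roots, count sign changes in f(x) = 4x^5 + 6x^4 - 3x^3 - 6x^2 + 8x - 8:
Signs of coefficients: +, +, -, -, +, -
Number of sign changes: 3
Possible positive real roots: 3, 1

For negative roots, examine f(-x) = -4x^5 + 6x^4 + 3x^3 - 6x^2 - 8x - 8:
Signs of coefficients: -, +, +, -, -, -
Number of sign changes: 2
Possible negative real roots: 2, 0

Positive roots: 3 or 1; Negative roots: 2 or 0


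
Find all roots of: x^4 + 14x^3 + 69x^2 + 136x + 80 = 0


Let p(x) = x^4 + 14x^3 + 69x^2 + 136x + 80. By the rational root theorem (leading coefficient 1), any rational root is an integer divisor of 80: try ±1, ±2, ... in turn.
Test x = 1: value = 300 ≠ 0.
Test x = -1: value = 0 ✓, so (x + 1) is a factor.
Synthetic division by (x + 1): bring down 1; 1(-1) + 14 = 13; 13(-1) + 69 = 56; 56(-1) + 136 = 80; 80(-1) + 80 = 0 → quotient x^3 + 13x^2 + 56x + 80, remainder 0.
Continue with the quotient x^3 + 13x^2 + 56x + 80 (candidates must divide 80; re-test x = -1 first in case it repeats).
Test x = -1: value = 36 ≠ 0.
Test x = 2: value = 252 ≠ 0.
Test x = -2: value = 12 ≠ 0.
Test x = 4: value = 576 ≠ 0.
Test x = -4: value = 0 ✓, so (x + 4) is a factor.
Synthetic division by (x + 4): bring down 1; 1(-4) + 13 = 9; 9(-4) + 56 = 20; 20(-4) + 80 = 0 → quotient x^2 + 9x + 20, remainder 0.
Solve the quadratic x^2 + 9x + 20 = 0: discriminant = 9^2 - 4(1)(20) = 81 - 80 = 1.
sqrt(1) = 1, so x = (-9 ± 1)/2: x = -4 or x = -5.
Collecting all roots found:

x = -5, x = -4 (multiplicity 2), x = -1


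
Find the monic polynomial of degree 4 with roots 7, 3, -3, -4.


A monic polynomial with roots 7, 3, -3, -4 is:
p(x) = (x - 7)(x - 3)(x + 3)(x + 4)
After multiplying by (x - 7): x - 7
After multiplying by (x - 3): x^2 - 10x + 21
After multiplying by (x + 3): x^3 - 7x^2 - 9x + 63
After multiplying by (x + 4): x^4 - 3x^3 - 37x^2 + 27x + 252

x^4 - 3x^3 - 37x^2 + 27x + 252


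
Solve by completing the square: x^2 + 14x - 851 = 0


Start: x^2 + 14x - 851 = 0
Move constant: x^2 + 14x = 851
Half of 14 is 7, squared is 49
Add 49 to both sides: x^2 + 14x + 49 = 900
(x + 7)^2 = 900
x + 7 = ±30
x = -7 + 30 = 23 or x = -7 - 30 = -37

x = -37, x = 23


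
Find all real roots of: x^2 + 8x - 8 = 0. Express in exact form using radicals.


Using the quadratic formula: x = (-b ± sqrt(b^2 - 4ac)) / (2a)
Here a = 1, b = 8, c = -8
Discriminant = b^2 - 4ac = 8^2 - 4(1)(-8) = 64 + 32 = 96
Since discriminant = 96 > 0, there are two real roots.
x = (-8 ± 4*sqrt(6)) / 2
Simplifying: x = -4 ± 2*sqrt(6)
Numerically: x ≈ 0.8990 or x ≈ -8.8990

x = -4 + 2*sqrt(6) or x = -4 - 2*sqrt(6)


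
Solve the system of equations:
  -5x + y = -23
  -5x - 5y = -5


Using Cramer's rule:
Determinant D = (-5)(-5) - (-5)(1) = 25 + 5 = 30
Dx = (-23)(-5) - (-5)(1) = 115 + 5 = 120
Dy = (-5)(-5) - (-5)(-23) = 25 - 115 = -90
x = Dx/D = 120/30 = 4
y = Dy/D = -90/30 = -3

x = 4, y = -3


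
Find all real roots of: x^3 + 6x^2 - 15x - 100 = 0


Let p(x) = x^3 + 6x^2 - 15x - 100. By the rational root theorem (leading coefficient 1), any rational root is an integer divisor of 100: try ±1, ±2, ... in turn.
Test x = 1: value = -108 ≠ 0.
Test x = -1: value = -80 ≠ 0.
Test x = 2: value = -98 ≠ 0.
Test x = -2: value = -54 ≠ 0.
Test x = 4: value = 0 ✓, so (x - 4) is a factor.
Synthetic division by (x - 4): bring down 1; 1(4) + 6 = 10; 10(4) - 15 = 25; 25(4) - 100 = 0 → quotient x^2 + 10x + 25, remainder 0.
Solve the quadratic x^2 + 10x + 25 = 0: discriminant = 10^2 - 4(1)(25) = 100 - 100 = 0.
Discriminant = 0, so a double root: x = -10/2 = -5.

x = -5 (multiplicity 2), x = 4


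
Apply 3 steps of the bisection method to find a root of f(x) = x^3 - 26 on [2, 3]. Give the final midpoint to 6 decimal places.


f(x) = x^3 - 26
f(2) = -18 < 0
f(3) = 1 > 0

Step 1: midpoint = (2.000000 + 3.000000)/2 = 2.500000
  f(2.500000) = -10.375000
  f(mid) < 0, so root is in [2.500000, 3.000000]

Step 2: midpoint = (2.500000 + 3.000000)/2 = 2.750000
  f(2.750000) = -5.203125
  f(mid) < 0, so root is in [2.750000, 3.000000]

Step 3: midpoint = (2.750000 + 3.000000)/2 = 2.875000
  f(2.875000) = -2.236328
  f(mid) < 0, so root is in [2.875000, 3.000000]

midpoint = 2.875000


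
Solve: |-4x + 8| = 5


An absolute value equation |expr| = 5 gives two cases:
Case 1: -4x + 8 = 5
  -4x = -3, so x = 3/4
Case 2: -4x + 8 = -5
  -4x = -13, so x = 13/4

x = 3/4, x = 13/4


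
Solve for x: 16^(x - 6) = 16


Express both sides with the same base.
16 = 16^1
Since the bases match, equate exponents: x - 6 = 1
So x = 1 - (-6) = 7

x = 7


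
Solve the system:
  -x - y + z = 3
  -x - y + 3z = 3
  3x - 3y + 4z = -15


Using Cramer's rule. Expand each determinant along the first row.
D  = (-1)*[(-1)*4 - 3*(-3)] - (-1)*[(-1)*4 - 3*3] + 1*[(-1)*(-3) - (-1)*3]
  = (-1)*(5) - (-1)*(-13) + 1*(6) = -12
Dx = 3*[(-1)*4 - 3*(-3)] - (-1)*[3*4 - 3*(-15)] + 1*[3*(-3) - (-1)*(-15)]
  = 3*(5) - (-1)*(57) + 1*(-24) = 48
Dy = (-1)*[3*4 - 3*(-15)] - 3*[(-1)*4 - 3*3] + 1*[(-1)*(-15) - 3*3]
  = (-1)*(57) - 3*(-13) + 1*(6) = -12
Dz = (-1)*[(-1)*(-15) - 3*(-3)] - (-1)*[(-1)*(-15) - 3*3] + 3*[(-1)*(-3) - (-1)*3]
  = (-1)*(24) - (-1)*(6) + 3*(6) = 0
x = Dx/D = 48/-12 = -4, y = Dy/D = -12/-12 = 1, z = Dz/D = 0/-12 = 0
Check eq1: (-1)(-4) + (-1)(1) + (1)(0) = 3 = 3 ✓
Check eq2: (-1)(-4) + (-1)(1) + (3)(0) = 3 = 3 ✓
Check eq3: (3)(-4) + (-3)(1) + (4)(0) = -15 = -15 ✓

x = -4, y = 1, z = 0


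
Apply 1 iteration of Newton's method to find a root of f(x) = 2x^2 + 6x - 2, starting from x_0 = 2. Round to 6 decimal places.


Newton's method: x_(n+1) = x_n - f(x_n)/f'(x_n)
f(x) = 2x^2 + 6x - 2
f'(x) = 4x + 6

Iteration 1:
  f(2.000000) = 18.000000
  f'(2.000000) = 14.000000
  x_1 = 2.000000 - (18.000000)/(14.000000) = 0.714286

x_1 = 0.714286


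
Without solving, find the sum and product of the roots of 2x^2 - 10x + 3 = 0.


By Vieta's formulas for ax^2 + bx + c = 0:
  Sum of roots = -b/a
  Product of roots = c/a

Here a = 2, b = -10, c = 3
Sum = -(-10)/2 = 5
Product = 3/2 = 3/2

Sum = 5, Product = 3/2


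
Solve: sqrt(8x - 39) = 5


Square both sides: 8x - 39 = 5^2 = 25
8x = 25 + 39 = 64
x = 8
Check: sqrt(8*8 - 39) = sqrt(25) = 5 ✓

x = 8


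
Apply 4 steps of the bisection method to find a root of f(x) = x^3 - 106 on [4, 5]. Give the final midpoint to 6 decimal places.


f(x) = x^3 - 106
f(4) = -42 < 0
f(5) = 19 > 0

Step 1: midpoint = (4.000000 + 5.000000)/2 = 4.500000
  f(4.500000) = -14.875000
  f(mid) < 0, so root is in [4.500000, 5.000000]

Step 2: midpoint = (4.500000 + 5.000000)/2 = 4.750000
  f(4.750000) = 1.171875
  f(mid) > 0, so root is in [4.500000, 4.750000]

Step 3: midpoint = (4.500000 + 4.750000)/2 = 4.625000
  f(4.625000) = -7.068359
  f(mid) < 0, so root is in [4.625000, 4.750000]

Step 4: midpoint = (4.625000 + 4.750000)/2 = 4.687500
  f(4.687500) = -3.003174
  f(mid) < 0, so root is in [4.687500, 4.750000]

midpoint = 4.687500


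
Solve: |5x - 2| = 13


An absolute value equation |expr| = 13 gives two cases:
Case 1: 5x - 2 = 13
  5x = 15, so x = 3
Case 2: 5x - 2 = -13
  5x = -11, so x = -11/5

x = -11/5, x = 3


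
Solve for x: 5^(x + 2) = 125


Express both sides with the same base.
125 = 5^3
Since the bases match, equate exponents: x + 2 = 3
So x = 3 - (2) = 1

x = 1


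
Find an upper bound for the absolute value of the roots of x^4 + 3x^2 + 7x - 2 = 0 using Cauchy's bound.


Cauchy's bound: all roots r satisfy |r| <= 1 + max(|a_i/a_n|) for i = 0,...,n-1
where a_n is the leading coefficient.

Coefficients: [1, 0, 3, 7, -2]
Leading coefficient a_n = 1
Ratios |a_i/a_n|: 0, 3, 7, 2
Maximum ratio: 7
Cauchy's bound: |r| <= 1 + 7 = 8

Upper bound = 8


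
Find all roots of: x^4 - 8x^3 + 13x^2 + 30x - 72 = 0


Let p(x) = x^4 - 8x^3 + 13x^2 + 30x - 72. By the rational root theorem (leading coefficient 1), any rational root is an integer divisor of 72: try ±1, ±2, ... in turn.
Test x = 1: value = -36 ≠ 0.
Test x = -1: value = -80 ≠ 0.
Test x = 2: value = -8 ≠ 0.
Test x = -2: value = 0 ✓, so (x + 2) is a factor.
Synthetic division by (x + 2): bring down 1; 1(-2) - 8 = -10; (-10)(-2) + 13 = 33; 33(-2) + 30 = -36; (-36)(-2) - 72 = 0 → quotient x^3 - 10x^2 + 33x - 36, remainder 0.
Continue with the quotient x^3 - 10x^2 + 33x - 36 (candidates must divide 36; re-test x = -2 first in case it repeats).
Test x = -2: value = -150 ≠ 0.
Test x = 3: value = 0 ✓, so (x - 3) is a factor.
Synthetic division by (x - 3): bring down 1; 1(3) - 10 = -7; (-7)(3) + 33 = 12; 12(3) - 36 = 0 → quotient x^2 - 7x + 12, remainder 0.
Solve the quadratic x^2 - 7x + 12 = 0: discriminant = (-7)^2 - 4(1)(12) = 49 - 48 = 1.
sqrt(1) = 1, so x = (7 ± 1)/2: x = 4 or x = 3.
Collecting all roots found:

x = -2, x = 3 (multiplicity 2), x = 4


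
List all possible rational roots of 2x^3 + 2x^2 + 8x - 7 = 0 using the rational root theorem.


Rational root theorem: possible roots are ±p/q where:
  p divides the constant term (-7): p ∈ {1, 7}
  q divides the leading coefficient (2): q ∈ {1, 2}

All possible rational roots: -7, -7/2, -1, -1/2, 1/2, 1, 7/2, 7

-7, -7/2, -1, -1/2, 1/2, 1, 7/2, 7


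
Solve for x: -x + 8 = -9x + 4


Starting with: -x + 8 = -9x + 4
Move all x terms to left: (-1 + 9)x = 4 - 8
Simplify: 8x = -4
Divide both sides by 8: x = -1/2

x = -1/2


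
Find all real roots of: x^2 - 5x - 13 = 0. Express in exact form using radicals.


Using the quadratic formula: x = (-b ± sqrt(b^2 - 4ac)) / (2a)
Here a = 1, b = -5, c = -13
Discriminant = b^2 - 4ac = (-5)^2 - 4(1)(-13) = 25 + 52 = 77
Since discriminant = 77 > 0, there are two real roots.
x = (5 ± sqrt(77)) / 2
Numerically: x ≈ 6.8875 or x ≈ -1.8875

x = (5 + sqrt(77)) / 2 or x = (5 - sqrt(77)) / 2


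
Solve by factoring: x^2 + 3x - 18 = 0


We need two numbers that multiply to -18 and add to 3.
Those numbers are 6 and -3 (since 6 * (-3) = -18 and 6 + (-3) = 3).
So x^2 + 3x - 18 = (x + 6)(x - 3) = 0
Setting each factor to zero: x = -6 or x = 3

x = -6, x = 3


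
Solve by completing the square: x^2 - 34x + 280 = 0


Start: x^2 - 34x + 280 = 0
Move constant: x^2 - 34x = -280
Half of -34 is -17, squared is 289
Add 289 to both sides: x^2 - 34x + 289 = 9
(x - 17)^2 = 9
x - 17 = ±3
x = 17 + 3 = 20 or x = 17 - 3 = 14

x = 14, x = 20


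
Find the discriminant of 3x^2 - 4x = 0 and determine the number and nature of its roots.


For ax^2 + bx + c = 0, discriminant D = b^2 - 4ac
Here a = 3, b = -4, c = 0
D = (-4)^2 - 4(3)(0) = 16 - 0 = 16

D = 16 > 0 and is a perfect square (sqrt = 4)
The equation has 2 distinct real rational roots.

Discriminant = 16, 2 distinct real rational roots


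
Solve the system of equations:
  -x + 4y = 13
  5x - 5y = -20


Using Cramer's rule:
Determinant D = (-1)(-5) - (5)(4) = 5 - 20 = -15
Dx = (13)(-5) - (-20)(4) = -65 + 80 = 15
Dy = (-1)(-20) - (5)(13) = 20 - 65 = -45
x = Dx/D = 15/-15 = -1
y = Dy/D = -45/-15 = 3

x = -1, y = 3


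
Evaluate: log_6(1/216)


We need the exponent such that 6^? = 1/216
6^(-3) = 1/6^3 = 1/216
Therefore log_6(1/216) = -3

-3


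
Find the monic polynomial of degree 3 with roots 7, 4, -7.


A monic polynomial with roots 7, 4, -7 is:
p(x) = (x - 7)(x - 4)(x + 7)
After multiplying by (x - 7): x - 7
After multiplying by (x - 4): x^2 - 11x + 28
After multiplying by (x + 7): x^3 - 4x^2 - 49x + 196

x^3 - 4x^2 - 49x + 196


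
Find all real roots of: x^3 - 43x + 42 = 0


Let p(x) = x^3 - 43x + 42. By the rational root theorem (leading coefficient 1), any rational root is an integer divisor of 42: try ±1, ±2, ... in turn.
Test x = 1: value = 0 ✓, so (x - 1) is a factor.
Synthetic division by (x - 1): bring down 1; 1(1) + 0 = 1; 1(1) - 43 = -42; (-42)(1) + 42 = 0 → quotient x^2 + x - 42, remainder 0.
Solve the quadratic x^2 + x - 42 = 0: discriminant = 1^2 - 4(1)(-42) = 1 + 168 = 169.
sqrt(169) = 13, so x = (-1 ± 13)/2: x = 6 or x = -7.

x = -7, x = 1, x = 6


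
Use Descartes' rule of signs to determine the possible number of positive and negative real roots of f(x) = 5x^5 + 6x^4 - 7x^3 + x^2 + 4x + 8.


Descartes' rule of signs:

For positive roots, count sign changes in f(x) = 5x^5 + 6x^4 - 7x^3 + x^2 + 4x + 8:
Signs of coefficients: +, +, -, +, +, +
Number of sign changes: 2
Possible positive real roots: 2, 0

For negative roots, examine f(-x) = -5x^5 + 6x^4 + 7x^3 + x^2 - 4x + 8:
Signs of coefficients: -, +, +, +, -, +
Number of sign changes: 3
Possible negative real roots: 3, 1

Positive roots: 2 or 0; Negative roots: 3 or 1


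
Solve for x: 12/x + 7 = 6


Subtract 7 from both sides: 12/x = -1
Multiply both sides by x: 12 = -1 * x
Divide by -1: x = -12

x = -12


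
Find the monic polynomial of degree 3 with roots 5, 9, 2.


A monic polynomial with roots 5, 9, 2 is:
p(x) = (x - 5)(x - 9)(x - 2)
After multiplying by (x - 5): x - 5
After multiplying by (x - 9): x^2 - 14x + 45
After multiplying by (x - 2): x^3 - 16x^2 + 73x - 90

x^3 - 16x^2 + 73x - 90


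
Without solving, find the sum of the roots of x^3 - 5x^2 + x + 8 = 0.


By Vieta's formulas for x^3 + bx^2 + cx + d = 0:
  r1 + r2 + r3 = -b/a = 5
  r1*r2 + r1*r3 + r2*r3 = c/a = 1
  r1*r2*r3 = -d/a = -8


Sum = 5


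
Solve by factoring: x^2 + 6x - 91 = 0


We need two numbers that multiply to -91 and add to 6.
Those numbers are -7 and 13 (since (-7) * 13 = -91 and (-7) + 13 = 6).
So x^2 + 6x - 91 = (x - 7)(x + 13) = 0
Setting each factor to zero: x = 7 or x = -13

x = -13, x = 7


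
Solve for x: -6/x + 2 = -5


Subtract 2 from both sides: -6/x = -7
Multiply both sides by x: -6 = -7 * x
Divide by -7: x = 6/7

x = 6/7


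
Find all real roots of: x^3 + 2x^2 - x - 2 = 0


Let p(x) = x^3 + 2x^2 - x - 2. By the rational root theorem (leading coefficient 1), any rational root is an integer divisor of 2: try ±1, ±2, ... in turn.
Test x = 1: value = 0 ✓, so (x - 1) is a factor.
Synthetic division by (x - 1): bring down 1; 1(1) + 2 = 3; 3(1) - 1 = 2; 2(1) - 2 = 0 → quotient x^2 + 3x + 2, remainder 0.
Solve the quadratic x^2 + 3x + 2 = 0: discriminant = 3^2 - 4(1)(2) = 9 - 8 = 1.
sqrt(1) = 1, so x = (-3 ± 1)/2: x = -1 or x = -2.

x = -2, x = -1, x = 1


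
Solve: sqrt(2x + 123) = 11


Square both sides: 2x + 123 = 11^2 = 121
2x = 121 - 123 = -2
x = -1
Check: sqrt(2*(-1) + 123) = sqrt(121) = 11 ✓

x = -1


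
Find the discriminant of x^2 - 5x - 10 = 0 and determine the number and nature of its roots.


For ax^2 + bx + c = 0, discriminant D = b^2 - 4ac
Here a = 1, b = -5, c = -10
D = (-5)^2 - 4(1)(-10) = 25 + 40 = 65

D = 65 > 0 but not a perfect square
The equation has 2 distinct real irrational roots.

Discriminant = 65, 2 distinct real irrational roots


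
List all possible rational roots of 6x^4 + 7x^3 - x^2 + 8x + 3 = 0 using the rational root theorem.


Rational root theorem: possible roots are ±p/q where:
  p divides the constant term (3): p ∈ {1, 3}
  q divides the leading coefficient (6): q ∈ {1, 2, 3, 6}

All possible rational roots: -3, -3/2, -1, -1/2, -1/3, -1/6, 1/6, 1/3, 1/2, 1, 3/2, 3

-3, -3/2, -1, -1/2, -1/3, -1/6, 1/6, 1/3, 1/2, 1, 3/2, 3


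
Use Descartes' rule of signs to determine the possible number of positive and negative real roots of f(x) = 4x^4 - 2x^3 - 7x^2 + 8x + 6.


Descartes' rule of signs:

For positive roots, count sign changes in f(x) = 4x^4 - 2x^3 - 7x^2 + 8x + 6:
Signs of coefficients: +, -, -, +, +
Number of sign changes: 2
Possible positive real roots: 2, 0

For negative roots, examine f(-x) = 4x^4 + 2x^3 - 7x^2 - 8x + 6:
Signs of coefficients: +, +, -, -, +
Number of sign changes: 2
Possible negative real roots: 2, 0

Positive roots: 2 or 0; Negative roots: 2 or 0


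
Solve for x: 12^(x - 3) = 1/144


Express both sides with the same base.
1/144 = 12^(-2)
Since the bases match, equate exponents: x - 3 = -2
So x = -2 - (-3) = 1

x = 1


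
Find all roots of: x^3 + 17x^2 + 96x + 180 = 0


Let p(x) = x^3 + 17x^2 + 96x + 180. By the rational root theorem (leading coefficient 1), any rational root is an integer divisor of 180: try ±1, ±2, ... in turn.
Test x = 1: value = 294 ≠ 0.
Test x = -1: value = 100 ≠ 0.
Test x = 2: value = 448 ≠ 0.
Test x = -2: value = 48 ≠ 0.
Test x = 3: value = 648 ≠ 0.
Test x = -3: value = 18 ≠ 0.
Test x = 4: value = 900 ≠ 0.
Test x = -4: value = 4 ≠ 0.
Test x = 5: value = 1210 ≠ 0.
Test x = -5: value = 0 ✓, so (x + 5) is a factor.
Synthetic division by (x + 5): bring down 1; 1(-5) + 17 = 12; 12(-5) + 96 = 36; 36(-5) + 180 = 0 → quotient x^2 + 12x + 36, remainder 0.
Solve the quadratic x^2 + 12x + 36 = 0: discriminant = 12^2 - 4(1)(36) = 144 - 144 = 0.
Discriminant = 0, so a double root: x = -12/2 = -6.
Collecting all roots found:

x = -6 (multiplicity 2), x = -5


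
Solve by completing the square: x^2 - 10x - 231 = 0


Start: x^2 - 10x - 231 = 0
Move constant: x^2 - 10x = 231
Half of -10 is -5, squared is 25
Add 25 to both sides: x^2 - 10x + 25 = 256
(x - 5)^2 = 256
x - 5 = ±16
x = 5 + 16 = 21 or x = 5 - 16 = -11

x = -11, x = 21


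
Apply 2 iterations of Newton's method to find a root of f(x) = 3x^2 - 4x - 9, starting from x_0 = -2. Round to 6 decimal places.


Newton's method: x_(n+1) = x_n - f(x_n)/f'(x_n)
f(x) = 3x^2 - 4x - 9
f'(x) = 6x - 4

Iteration 1:
  f(-2.000000) = 11.000000
  f'(-2.000000) = -16.000000
  x_1 = -2.000000 - (11.000000)/(-16.000000) = -1.312500

Iteration 2:
  f(-1.312500) = 1.417969
  f'(-1.312500) = -11.875000
  x_2 = -1.312500 - (1.417969)/(-11.875000) = -1.193092

x_2 = -1.193092


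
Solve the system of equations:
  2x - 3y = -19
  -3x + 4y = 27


Using Cramer's rule:
Determinant D = (2)(4) - (-3)(-3) = 8 - 9 = -1
Dx = (-19)(4) - (27)(-3) = -76 + 81 = 5
Dy = (2)(27) - (-3)(-19) = 54 - 57 = -3
x = Dx/D = 5/-1 = -5
y = Dy/D = -3/-1 = 3

x = -5, y = 3


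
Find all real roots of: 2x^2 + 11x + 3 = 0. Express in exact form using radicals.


Using the quadratic formula: x = (-b ± sqrt(b^2 - 4ac)) / (2a)
Here a = 2, b = 11, c = 3
Discriminant = b^2 - 4ac = 11^2 - 4(2)(3) = 121 - 24 = 97
Since discriminant = 97 > 0, there are two real roots.
x = (-11 ± sqrt(97)) / 4
Numerically: x ≈ -0.2878 or x ≈ -5.2122

x = (-11 + sqrt(97)) / 4 or x = (-11 - sqrt(97)) / 4


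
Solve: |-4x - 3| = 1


An absolute value equation |expr| = 1 gives two cases:
Case 1: -4x - 3 = 1
  -4x = 4, so x = -1
Case 2: -4x - 3 = -1
  -4x = 2, so x = -1/2

x = -1, x = -1/2


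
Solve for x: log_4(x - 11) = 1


Convert to exponential form: x - 11 = 4^1 = 4
x = 4 + 11 = 15
Check: log_4(15 - 11) = log_4(4) = log_4(4) = 1 ✓

x = 15


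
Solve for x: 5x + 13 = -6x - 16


Starting with: 5x + 13 = -6x - 16
Move all x terms to left: (5 + 6)x = -16 - 13
Simplify: 11x = -29
Divide both sides by 11: x = -29/11

x = -29/11


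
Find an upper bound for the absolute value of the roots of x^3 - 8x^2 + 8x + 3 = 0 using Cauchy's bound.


Cauchy's bound: all roots r satisfy |r| <= 1 + max(|a_i/a_n|) for i = 0,...,n-1
where a_n is the leading coefficient.

Coefficients: [1, -8, 8, 3]
Leading coefficient a_n = 1
Ratios |a_i/a_n|: 8, 8, 3
Maximum ratio: 8
Cauchy's bound: |r| <= 1 + 8 = 9

Upper bound = 9


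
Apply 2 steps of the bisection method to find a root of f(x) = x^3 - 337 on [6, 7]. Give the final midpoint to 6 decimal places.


f(x) = x^3 - 337
f(6) = -121 < 0
f(7) = 6 > 0

Step 1: midpoint = (6.000000 + 7.000000)/2 = 6.500000
  f(6.500000) = -62.375000
  f(mid) < 0, so root is in [6.500000, 7.000000]

Step 2: midpoint = (6.500000 + 7.000000)/2 = 6.750000
  f(6.750000) = -29.453125
  f(mid) < 0, so root is in [6.750000, 7.000000]

midpoint = 6.750000


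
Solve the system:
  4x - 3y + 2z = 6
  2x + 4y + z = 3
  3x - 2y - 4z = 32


Using Cramer's rule. Expand each determinant along the first row.
D  = 4*[4*(-4) - 1*(-2)] - (-3)*[2*(-4) - 1*3] + 2*[2*(-2) - 4*3]
  = 4*(-14) - (-3)*(-11) + 2*(-16) = -121
Dx = 6*[4*(-4) - 1*(-2)] - (-3)*[3*(-4) - 1*32] + 2*[3*(-2) - 4*32]
  = 6*(-14) - (-3)*(-44) + 2*(-134) = -484
Dy = 4*[3*(-4) - 1*32] - 6*[2*(-4) - 1*3] + 2*[2*32 - 3*3]
  = 4*(-44) - 6*(-11) + 2*(55) = 0
Dz = 4*[4*32 - 3*(-2)] - (-3)*[2*32 - 3*3] + 6*[2*(-2) - 4*3]
  = 4*(134) - (-3)*(55) + 6*(-16) = 605
x = Dx/D = -484/-121 = 4, y = Dy/D = 0/-121 = 0, z = Dz/D = 605/-121 = -5
Check eq1: (4)(4) + (-3)(0) + (2)(-5) = 6 = 6 ✓
Check eq2: (2)(4) + (4)(0) + (1)(-5) = 3 = 3 ✓
Check eq3: (3)(4) + (-2)(0) + (-4)(-5) = 32 = 32 ✓

x = 4, y = 0, z = -5


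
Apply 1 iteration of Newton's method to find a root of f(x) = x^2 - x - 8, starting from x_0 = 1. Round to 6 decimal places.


Newton's method: x_(n+1) = x_n - f(x_n)/f'(x_n)
f(x) = x^2 - x - 8
f'(x) = 2x - 1

Iteration 1:
  f(1.000000) = -8.000000
  f'(1.000000) = 1.000000
  x_1 = 1.000000 - (-8.000000)/(1.000000) = 9.000000

x_1 = 9.000000


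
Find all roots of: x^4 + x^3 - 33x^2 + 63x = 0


The constant term is 0, so x = 0 is a root. Factor out x:
  x^3 + x^2 - 33x + 63 = 0
Let p(x) = x^3 + x^2 - 33x + 63. By the rational root theorem (leading coefficient 1), any rational root is an integer divisor of 63: try ±1, ±2, ... in turn.
Test x = 1: value = 32 ≠ 0.
Test x = -1: value = 96 ≠ 0.
Test x = 3: value = 0 ✓, so (x - 3) is a factor.
Synthetic division by (x - 3): bring down 1; 1(3) + 1 = 4; 4(3) - 33 = -21; (-21)(3) + 63 = 0 → quotient x^2 + 4x - 21, remainder 0.
Solve the quadratic x^2 + 4x - 21 = 0: discriminant = 4^2 - 4(1)(-21) = 16 + 84 = 100.
sqrt(100) = 10, so x = (-4 ± 10)/2: x = 3 or x = -7.
Collecting all roots found:

x = -7, x = 0, x = 3 (multiplicity 2)


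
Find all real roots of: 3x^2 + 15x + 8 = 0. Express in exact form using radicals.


Using the quadratic formula: x = (-b ± sqrt(b^2 - 4ac)) / (2a)
Here a = 3, b = 15, c = 8
Discriminant = b^2 - 4ac = 15^2 - 4(3)(8) = 225 - 96 = 129
Since discriminant = 129 > 0, there are two real roots.
x = (-15 ± sqrt(129)) / 6
Numerically: x ≈ -0.6070 or x ≈ -4.3930

x = (-15 + sqrt(129)) / 6 or x = (-15 - sqrt(129)) / 6


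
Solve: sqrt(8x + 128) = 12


Square both sides: 8x + 128 = 12^2 = 144
8x = 144 - 128 = 16
x = 2
Check: sqrt(8*2 + 128) = sqrt(144) = 12 ✓

x = 2


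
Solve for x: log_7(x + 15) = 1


Convert to exponential form: x + 15 = 7^1 = 7
x = 7 - 15 = -8
Check: log_7(-8 + 15) = log_7(7) = log_7(7) = 1 ✓

x = -8


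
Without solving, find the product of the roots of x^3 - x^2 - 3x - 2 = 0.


By Vieta's formulas for x^3 + bx^2 + cx + d = 0:
  r1 + r2 + r3 = -b/a = 1
  r1*r2 + r1*r3 + r2*r3 = c/a = -3
  r1*r2*r3 = -d/a = 2


Product = 2


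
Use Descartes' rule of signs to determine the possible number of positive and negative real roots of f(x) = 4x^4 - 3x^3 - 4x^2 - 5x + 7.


Descartes' rule of signs:

For positive roots, count sign changes in f(x) = 4x^4 - 3x^3 - 4x^2 - 5x + 7:
Signs of coefficients: +, -, -, -, +
Number of sign changes: 2
Possible positive real roots: 2, 0

For negative roots, examine f(-x) = 4x^4 + 3x^3 - 4x^2 + 5x + 7:
Signs of coefficients: +, +, -, +, +
Number of sign changes: 2
Possible negative real roots: 2, 0

Positive roots: 2 or 0; Negative roots: 2 or 0


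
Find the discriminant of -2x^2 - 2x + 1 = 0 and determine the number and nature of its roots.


For ax^2 + bx + c = 0, discriminant D = b^2 - 4ac
Here a = -2, b = -2, c = 1
D = (-2)^2 - 4(-2)(1) = 4 + 8 = 12

D = 12 > 0 but not a perfect square
The equation has 2 distinct real irrational roots.

Discriminant = 12, 2 distinct real irrational roots


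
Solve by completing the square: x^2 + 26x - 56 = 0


Start: x^2 + 26x - 56 = 0
Move constant: x^2 + 26x = 56
Half of 26 is 13, squared is 169
Add 169 to both sides: x^2 + 26x + 169 = 225
(x + 13)^2 = 225
x + 13 = ±15
x = -13 + 15 = 2 or x = -13 - 15 = -28

x = -28, x = 2


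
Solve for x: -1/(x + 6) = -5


Multiply both sides by (x + 6): -1 = -5(x + 6)
Distribute: -1 = -5x - 30
-5x = -1 + 30 = 29
x = -29/5

x = -29/5


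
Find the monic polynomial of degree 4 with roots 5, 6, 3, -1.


A monic polynomial with roots 5, 6, 3, -1 is:
p(x) = (x - 5)(x - 6)(x - 3)(x + 1)
After multiplying by (x - 5): x - 5
After multiplying by (x - 6): x^2 - 11x + 30
After multiplying by (x - 3): x^3 - 14x^2 + 63x - 90
After multiplying by (x + 1): x^4 - 13x^3 + 49x^2 - 27x - 90

x^4 - 13x^3 + 49x^2 - 27x - 90


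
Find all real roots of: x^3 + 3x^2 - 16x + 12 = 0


Let p(x) = x^3 + 3x^2 - 16x + 12. By the rational root theorem (leading coefficient 1), any rational root is an integer divisor of 12: try ±1, ±2, ... in turn.
Test x = 1: value = 0 ✓, so (x - 1) is a factor.
Synthetic division by (x - 1): bring down 1; 1(1) + 3 = 4; 4(1) - 16 = -12; (-12)(1) + 12 = 0 → quotient x^2 + 4x - 12, remainder 0.
Solve the quadratic x^2 + 4x - 12 = 0: discriminant = 4^2 - 4(1)(-12) = 16 + 48 = 64.
sqrt(64) = 8, so x = (-4 ± 8)/2: x = 2 or x = -6.

x = -6, x = 1, x = 2


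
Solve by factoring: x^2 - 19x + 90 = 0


We need two numbers that multiply to 90 and add to -19.
Those numbers are -9 and -10 (since (-9) * (-10) = 90 and (-9) + (-10) = -19).
So x^2 - 19x + 90 = (x - 9)(x - 10) = 0
Setting each factor to zero: x = 9 or x = 10

x = 9, x = 10


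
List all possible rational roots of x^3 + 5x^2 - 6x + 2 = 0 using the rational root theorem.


Rational root theorem: possible roots are ±p/q where:
  p divides the constant term (2): p ∈ {1, 2}
  q divides the leading coefficient (1): q ∈ {1}

All possible rational roots: -2, -1, 1, 2

-2, -1, 1, 2


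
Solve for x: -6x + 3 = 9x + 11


Starting with: -6x + 3 = 9x + 11
Move all x terms to left: (-6 - 9)x = 11 - 3
Simplify: -15x = 8
Divide both sides by -15: x = -8/15

x = -8/15


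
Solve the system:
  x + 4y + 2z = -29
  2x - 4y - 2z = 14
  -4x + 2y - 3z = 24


Using Cramer's rule. Expand each determinant along the first row.
D  = 1*[(-4)*(-3) - (-2)*2] - 4*[2*(-3) - (-2)*(-4)] + 2*[2*2 - (-4)*(-4)]
  = 1*(16) - 4*(-14) + 2*(-12) = 48
Dx = (-29)*[(-4)*(-3) - (-2)*2] - 4*[14*(-3) - (-2)*24] + 2*[14*2 - (-4)*24]
  = (-29)*(16) - 4*(6) + 2*(124) = -240
Dy = 1*[14*(-3) - (-2)*24] - (-29)*[2*(-3) - (-2)*(-4)] + 2*[2*24 - 14*(-4)]
  = 1*(6) - (-29)*(-14) + 2*(104) = -192
Dz = 1*[(-4)*24 - 14*2] - 4*[2*24 - 14*(-4)] + (-29)*[2*2 - (-4)*(-4)]
  = 1*(-124) - 4*(104) + (-29)*(-12) = -192
x = Dx/D = -240/48 = -5, y = Dy/D = -192/48 = -4, z = Dz/D = -192/48 = -4
Check eq1: (1)(-5) + (4)(-4) + (2)(-4) = -29 = -29 ✓
Check eq2: (2)(-5) + (-4)(-4) + (-2)(-4) = 14 = 14 ✓
Check eq3: (-4)(-5) + (2)(-4) + (-3)(-4) = 24 = 24 ✓

x = -5, y = -4, z = -4


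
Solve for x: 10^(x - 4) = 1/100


Express both sides with the same base.
1/100 = 10^(-2)
Since the bases match, equate exponents: x - 4 = -2
So x = -2 - (-4) = 2

x = 2


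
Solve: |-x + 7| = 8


An absolute value equation |expr| = 8 gives two cases:
Case 1: -x + 7 = 8
  -x = 1, so x = -1
Case 2: -x + 7 = -8
  -x = -15, so x = 15

x = -1, x = 15


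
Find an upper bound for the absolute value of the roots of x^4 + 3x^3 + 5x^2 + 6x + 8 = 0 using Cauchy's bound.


Cauchy's bound: all roots r satisfy |r| <= 1 + max(|a_i/a_n|) for i = 0,...,n-1
where a_n is the leading coefficient.

Coefficients: [1, 3, 5, 6, 8]
Leading coefficient a_n = 1
Ratios |a_i/a_n|: 3, 5, 6, 8
Maximum ratio: 8
Cauchy's bound: |r| <= 1 + 8 = 9

Upper bound = 9


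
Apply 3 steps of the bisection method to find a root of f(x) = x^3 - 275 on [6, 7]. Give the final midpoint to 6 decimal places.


f(x) = x^3 - 275
f(6) = -59 < 0
f(7) = 68 > 0

Step 1: midpoint = (6.000000 + 7.000000)/2 = 6.500000
  f(6.500000) = -0.375000
  f(mid) < 0, so root is in [6.500000, 7.000000]

Step 2: midpoint = (6.500000 + 7.000000)/2 = 6.750000
  f(6.750000) = 32.546875
  f(mid) > 0, so root is in [6.500000, 6.750000]

Step 3: midpoint = (6.500000 + 6.750000)/2 = 6.625000
  f(6.625000) = 15.775391
  f(mid) > 0, so root is in [6.500000, 6.625000]

midpoint = 6.625000


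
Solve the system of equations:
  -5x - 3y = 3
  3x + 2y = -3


Using Cramer's rule:
Determinant D = (-5)(2) - (3)(-3) = -10 + 9 = -1
Dx = (3)(2) - (-3)(-3) = 6 - 9 = -3
Dy = (-5)(-3) - (3)(3) = 15 - 9 = 6
x = Dx/D = -3/-1 = 3
y = Dy/D = 6/-1 = -6

x = 3, y = -6


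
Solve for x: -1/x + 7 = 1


Subtract 7 from both sides: -1/x = -6
Multiply both sides by x: -1 = -6 * x
Divide by -6: x = 1/6

x = 1/6


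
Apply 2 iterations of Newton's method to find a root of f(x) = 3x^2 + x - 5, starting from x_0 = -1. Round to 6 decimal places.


Newton's method: x_(n+1) = x_n - f(x_n)/f'(x_n)
f(x) = 3x^2 + x - 5
f'(x) = 6x + 1

Iteration 1:
  f(-1.000000) = -3.000000
  f'(-1.000000) = -5.000000
  x_1 = -1.000000 - (-3.000000)/(-5.000000) = -1.600000

Iteration 2:
  f(-1.600000) = 1.080000
  f'(-1.600000) = -8.600000
  x_2 = -1.600000 - (1.080000)/(-8.600000) = -1.474419

x_2 = -1.474419


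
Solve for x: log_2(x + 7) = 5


Convert to exponential form: x + 7 = 2^5 = 32
x = 32 - 7 = 25
Check: log_2(25 + 7) = log_2(32) = log_2(32) = 5 ✓

x = 25


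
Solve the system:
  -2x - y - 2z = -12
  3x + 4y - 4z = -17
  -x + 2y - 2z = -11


Using Cramer's rule. Expand each determinant along the first row.
D  = (-2)*[4*(-2) - (-4)*2] - (-1)*[3*(-2) - (-4)*(-1)] + (-2)*[3*2 - 4*(-1)]
  = (-2)*(0) - (-1)*(-10) + (-2)*(10) = -30
Dx = (-12)*[4*(-2) - (-4)*2] - (-1)*[(-17)*(-2) - (-4)*(-11)] + (-2)*[(-17)*2 - 4*(-11)]
  = (-12)*(0) - (-1)*(-10) + (-2)*(10) = -30
Dy = (-2)*[(-17)*(-2) - (-4)*(-11)] - (-12)*[3*(-2) - (-4)*(-1)] + (-2)*[3*(-11) - (-17)*(-1)]
  = (-2)*(-10) - (-12)*(-10) + (-2)*(-50) = 0
Dz = (-2)*[4*(-11) - (-17)*2] - (-1)*[3*(-11) - (-17)*(-1)] + (-12)*[3*2 - 4*(-1)]
  = (-2)*(-10) - (-1)*(-50) + (-12)*(10) = -150
x = Dx/D = -30/-30 = 1, y = Dy/D = 0/-30 = 0, z = Dz/D = -150/-30 = 5
Check eq1: (-2)(1) + (-1)(0) + (-2)(5) = -12 = -12 ✓
Check eq2: (3)(1) + (4)(0) + (-4)(5) = -17 = -17 ✓
Check eq3: (-1)(1) + (2)(0) + (-2)(5) = -11 = -11 ✓

x = 1, y = 0, z = 5


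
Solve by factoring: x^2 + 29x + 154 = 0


We need two numbers that multiply to 154 and add to 29.
Those numbers are 7 and 22 (since 7 * 22 = 154 and 7 + 22 = 29).
So x^2 + 29x + 154 = (x + 7)(x + 22) = 0
Setting each factor to zero: x = -7 or x = -22

x = -22, x = -7


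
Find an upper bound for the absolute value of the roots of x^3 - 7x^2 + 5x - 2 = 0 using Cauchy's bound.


Cauchy's bound: all roots r satisfy |r| <= 1 + max(|a_i/a_n|) for i = 0,...,n-1
where a_n is the leading coefficient.

Coefficients: [1, -7, 5, -2]
Leading coefficient a_n = 1
Ratios |a_i/a_n|: 7, 5, 2
Maximum ratio: 7
Cauchy's bound: |r| <= 1 + 7 = 8

Upper bound = 8


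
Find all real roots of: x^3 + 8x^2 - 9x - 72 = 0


Let p(x) = x^3 + 8x^2 - 9x - 72. By the rational root theorem (leading coefficient 1), any rational root is an integer divisor of 72: try ±1, ±2, ... in turn.
Test x = 1: value = -72 ≠ 0.
Test x = -1: value = -56 ≠ 0.
Test x = 2: value = -50 ≠ 0.
Test x = -2: value = -30 ≠ 0.
Test x = 3: value = 0 ✓, so (x - 3) is a factor.
Synthetic division by (x - 3): bring down 1; 1(3) + 8 = 11; 11(3) - 9 = 24; 24(3) - 72 = 0 → quotient x^2 + 11x + 24, remainder 0.
Solve the quadratic x^2 + 11x + 24 = 0: discriminant = 11^2 - 4(1)(24) = 121 - 96 = 25.
sqrt(25) = 5, so x = (-11 ± 5)/2: x = -3 or x = -8.

x = -8, x = -3, x = 3


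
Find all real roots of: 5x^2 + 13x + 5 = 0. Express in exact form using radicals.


Using the quadratic formula: x = (-b ± sqrt(b^2 - 4ac)) / (2a)
Here a = 5, b = 13, c = 5
Discriminant = b^2 - 4ac = 13^2 - 4(5)(5) = 169 - 100 = 69
Since discriminant = 69 > 0, there are two real roots.
x = (-13 ± sqrt(69)) / 10
Numerically: x ≈ -0.4693 or x ≈ -2.1307

x = (-13 + sqrt(69)) / 10 or x = (-13 - sqrt(69)) / 10


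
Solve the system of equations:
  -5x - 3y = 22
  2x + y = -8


Using Cramer's rule:
Determinant D = (-5)(1) - (2)(-3) = -5 + 6 = 1
Dx = (22)(1) - (-8)(-3) = 22 - 24 = -2
Dy = (-5)(-8) - (2)(22) = 40 - 44 = -4
x = Dx/D = -2/1 = -2
y = Dy/D = -4/1 = -4

x = -2, y = -4


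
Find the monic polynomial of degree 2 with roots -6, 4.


A monic polynomial with roots -6, 4 is:
p(x) = (x + 6)(x - 4)
After multiplying by (x + 6): x + 6
After multiplying by (x - 4): x^2 + 2x - 24

x^2 + 2x - 24


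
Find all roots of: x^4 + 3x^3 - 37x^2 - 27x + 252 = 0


Let p(x) = x^4 + 3x^3 - 37x^2 - 27x + 252. By the rational root theorem (leading coefficient 1), any rational root is an integer divisor of 252: try ±1, ±2, ... in turn.
Test x = 1: value = 192 ≠ 0.
Test x = -1: value = 240 ≠ 0.
Test x = 2: value = 90 ≠ 0.
Test x = -2: value = 150 ≠ 0.
Test x = 3: value = 0 ✓, so (x - 3) is a factor.
Synthetic division by (x - 3): bring down 1; 1(3) + 3 = 6; 6(3) - 37 = -19; (-19)(3) - 27 = -84; (-84)(3) + 252 = 0 → quotient x^3 + 6x^2 - 19x - 84, remainder 0.
Continue with the quotient x^3 + 6x^2 - 19x - 84 (candidates must divide 84; re-test x = 3 first in case it repeats).
Test x = 3: value = -60 ≠ 0.
Test x = -3: value = 0 ✓, so (x + 3) is a factor.
Synthetic division by (x + 3): bring down 1; 1(-3) + 6 = 3; 3(-3) - 19 = -28; (-28)(-3) - 84 = 0 → quotient x^2 + 3x - 28, remainder 0.
Solve the quadratic x^2 + 3x - 28 = 0: discriminant = 3^2 - 4(1)(-28) = 9 + 112 = 121.
sqrt(121) = 11, so x = (-3 ± 11)/2: x = 4 or x = -7.
Collecting all roots found:

x = -7, x = -3, x = 3, x = 4
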